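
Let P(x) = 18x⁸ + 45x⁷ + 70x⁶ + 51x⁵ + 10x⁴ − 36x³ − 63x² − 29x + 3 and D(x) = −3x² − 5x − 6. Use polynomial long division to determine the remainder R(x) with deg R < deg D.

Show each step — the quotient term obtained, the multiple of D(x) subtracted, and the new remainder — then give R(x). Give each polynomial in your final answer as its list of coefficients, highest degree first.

Step 1: lead(18x⁸ + 45x⁷ + 70x⁶ + 51x⁵ + 10x⁴ − 36x³ − 63x² − 29x + 3) ÷ lead(D) = 18x⁸ ÷ −3x² = −6x⁶. Subtract (−6x⁶)·D = 18x⁸ + 30x⁷ + 36x⁶. Remainder: 15x⁷ + 34x⁶ + 51x⁵ + 10x⁴ − 36x³ − 63x² − 29x + 3.
Step 2: lead(15x⁷ + 34x⁶ + 51x⁵ + 10x⁴ − 36x³ − 63x² − 29x + 3) ÷ lead(D) = 15x⁷ ÷ −3x² = −5x⁵. Subtract (−5x⁵)·D = 15x⁷ + 25x⁶ + 30x⁵. Remainder: 9x⁶ + 21x⁵ + 10x⁴ − 36x³ − 63x² − 29x + 3.
Step 3: lead(9x⁶ + 21x⁵ + 10x⁴ − 36x³ − 63x² − 29x + 3) ÷ lead(D) = 9x⁶ ÷ −3x² = −3x⁴. Subtract (−3x⁴)·D = 9x⁶ + 15x⁵ + 18x⁴. Remainder: 6x⁵ − 8x⁴ − 36x³ − 63x² − 29x + 3.
Step 4: lead(6x⁵ − 8x⁴ − 36x³ − 63x² − 29x + 3) ÷ lead(D) = 6x⁵ ÷ −3x² = −2x³. Subtract (−2x³)·D = 6x⁵ + 10x⁴ + 12x³. Remainder: −18x⁴ − 48x³ − 63x² − 29x + 3.
Step 5: lead(−18x⁴ − 48x³ − 63x² − 29x + 3) ÷ lead(D) = −18x⁴ ÷ −3x² = 6x². Subtract (6x²)·D = −18x⁴ − 30x³ − 36x². Remainder: −18x³ − 27x² − 29x + 3.
Step 6: lead(−18x³ − 27x² − 29x + 3) ÷ lead(D) = −18x³ ÷ −3x² = 6x. Subtract (6x)·D = −18x³ − 30x² − 36x. Remainder: 3x² + 7x + 3.
Step 7: lead(3x² + 7x + 3) ÷ lead(D) = 3x² ÷ −3x² = −1. Subtract (−1)·D = 3x² + 5x + 6. Remainder: 2x − 3.

R = [2, -3]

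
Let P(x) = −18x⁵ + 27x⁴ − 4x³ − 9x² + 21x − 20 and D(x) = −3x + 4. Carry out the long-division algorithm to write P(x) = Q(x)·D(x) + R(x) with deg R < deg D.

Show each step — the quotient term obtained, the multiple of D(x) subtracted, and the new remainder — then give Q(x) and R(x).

Step 1: lead(−18x⁵ + 27x⁴ − 4x³ − 9x² + 21x − 20) ÷ lead(D) = −18x⁵ ÷ −3x = 6x⁴. Subtract (6x⁴)·D = −18x⁵ + 24x⁴. Remainder: 3x⁴ − 4x³ − 9x² + 21x − 20.
Step 2: lead(3x⁴ − 4x³ − 9x² + 21x − 20) ÷ lead(D) = 3x⁴ ÷ −3x = −x³. Subtract (−x³)·D = 3x⁴ − 4x³. Remainder: −9x² + 21x − 20.
Step 3: lead(−9x² + 21x − 20) ÷ lead(D) = −9x² ÷ −3x = 3x. Subtract (3x)·D = −9x² + 12x. Remainder: 9x − 20.
Step 4: lead(9x − 20) ÷ lead(D) = 9x ÷ −3x = −3. Subtract (−3)·D = 9x − 12. Remainder: −8.

Q(x) = 6x⁴ − x³ + 3x − 3; R(x) = −8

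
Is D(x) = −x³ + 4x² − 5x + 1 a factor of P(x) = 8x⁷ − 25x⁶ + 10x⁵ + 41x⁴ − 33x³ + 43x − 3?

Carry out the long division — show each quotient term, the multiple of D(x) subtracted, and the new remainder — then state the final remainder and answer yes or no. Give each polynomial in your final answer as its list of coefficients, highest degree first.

Step 1: lead(8x⁷ − 25x⁶ + 10x⁵ + 41x⁴ − 33x³ + 43x − 3) ÷ lead(D) = 8x⁷ ÷ −x³ = −8x⁴. Subtract (−8x⁴)·D = 8x⁷ − 32x⁶ + 40x⁵ − 8x⁴. Remainder: 7x⁶ − 30x⁵ + 49x⁴ − 33x³ + 43x − 3.
Step 2: lead(7x⁶ − 30x⁵ + 49x⁴ − 33x³ + 43x − 3) ÷ lead(D) = 7x⁶ ÷ −x³ = −7x³. Subtract (−7x³)·D = 7x⁶ − 28x⁵ + 35x⁴ − 7x³. Remainder: −2x⁵ + 14x⁴ − 26x³ + 43x − 3.
Step 3: lead(−2x⁵ + 14x⁴ − 26x³ + 43x − 3) ÷ lead(D) = −2x⁵ ÷ −x³ = 2x². Subtract (2x²)·D = −2x⁵ + 8x⁴ − 10x³ + 2x². Remainder: 6x⁴ − 16x³ − 2x² + 43x − 3.
Step 4: lead(6x⁴ − 16x³ − 2x² + 43x − 3) ÷ lead(D) = 6x⁴ ÷ −x³ = −6x. Subtract (−6x)·D = 6x⁴ − 24x³ + 30x² − 6x. Remainder: 8x³ − 32x² + 49x − 3.
Step 5: lead(8x³ − 32x² + 49x − 3) ÷ lead(D) = 8x³ ÷ −x³ = −8. Subtract (−8)·D = 8x³ − 32x² + 40x − 8. Remainder: 9x + 5.

R = [9, 5], so D(x) is not a factor of P(x). no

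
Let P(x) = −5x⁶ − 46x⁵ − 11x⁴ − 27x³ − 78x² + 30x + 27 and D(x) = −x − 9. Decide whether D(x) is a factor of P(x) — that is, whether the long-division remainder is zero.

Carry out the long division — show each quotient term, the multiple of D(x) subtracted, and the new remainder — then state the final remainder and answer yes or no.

Step 1: lead(−5x⁶ − 46x⁵ − 11x⁴ − 27x³ − 78x² + 30x + 27) ÷ lead(D) = −5x⁶ ÷ −x = 5x⁵. Subtract (5x⁵)·D = −5x⁶ − 45x⁵. Remainder: −x⁵ − 11x⁴ − 27x³ − 78x² + 30x + 27.
Step 2: lead(−x⁵ − 11x⁴ − 27x³ − 78x² + 30x + 27) ÷ lead(D) = −x⁵ ÷ −x = x⁴. Subtract (x⁴)·D = −x⁵ − 9x⁴. Remainder: −2x⁴ − 27x³ − 78x² + 30x + 27.
Step 3: lead(−2x⁴ − 27x³ − 78x² + 30x + 27) ÷ lead(D) = −2x⁴ ÷ −x = 2x³. Subtract (2x³)·D = −2x⁴ − 18x³. Remainder: −9x³ − 78x² + 30x + 27.
Step 4: lead(−9x³ − 78x² + 30x + 27) ÷ lead(D) = −9x³ ÷ −x = 9x². Subtract (9x²)·D = −9x³ − 81x². Remainder: 3x² + 30x + 27.
Step 5: lead(3x² + 30x + 27) ÷ lead(D) = 3x² ÷ −x = −3x. Subtract (−3x)·D = 3x² + 27x. Remainder: 3x + 27.
Step 6: lead(3x + 27) ÷ lead(D) = 3x ÷ −x = −3. Subtract (−3)·D = 3x + 27. Remainder: 0.

R(x) = 0, so D(x) is a factor of P(x). yes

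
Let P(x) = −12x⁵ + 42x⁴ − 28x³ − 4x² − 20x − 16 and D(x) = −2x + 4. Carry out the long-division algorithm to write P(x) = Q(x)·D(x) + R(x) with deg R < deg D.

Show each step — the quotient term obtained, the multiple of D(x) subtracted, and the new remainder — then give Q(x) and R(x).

Q(x) = 6x⁴ − 9x³ − 4x² − 6x − 2; R(x) = −8

Step 1: lead(−12x⁵ + 42x⁴ − 28x³ − 4x² − 20x − 16) ÷ lead(D) = −12x⁵ ÷ −2x = 6x⁴. Subtract (6x⁴)·D = −12x⁵ + 24x⁴. Remainder: 18x⁴ − 28x³ − 4x² − 20x − 16.
Step 2: lead(18x⁴ − 28x³ − 4x² − 20x − 16) ÷ lead(D) = 18x⁴ ÷ −2x = −9x³. Subtract (−9x³)·D = 18x⁴ − 36x³. Remainder: 8x³ − 4x² − 20x − 16.
Step 3: lead(8x³ − 4x² − 20x − 16) ÷ lead(D) = 8x³ ÷ −2x = −4x². Subtract (−4x²)·D = 8x³ − 16x². Remainder: 12x² − 20x − 16.
Step 4: lead(12x² − 20x − 16) ÷ lead(D) = 12x² ÷ −2x = −6x. Subtract (−6x)·D = 12x² − 24x. Remainder: 4x − 16.
Step 5: lead(4x − 16) ÷ lead(D) = 4x ÷ −2x = −2. Subtract (−2)·D = 4x − 8. Remainder: −8.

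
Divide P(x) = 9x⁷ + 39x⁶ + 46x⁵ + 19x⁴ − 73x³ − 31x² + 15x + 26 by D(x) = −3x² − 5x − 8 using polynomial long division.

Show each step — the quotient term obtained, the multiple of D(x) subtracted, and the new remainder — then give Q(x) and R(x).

Step 1: lead(9x⁷ + 39x⁶ + 46x⁵ + 19x⁴ − 73x³ − 31x² + 15x + 26) ÷ lead(D) = 9x⁷ ÷ −3x² = −3x⁵. Subtract (−3x⁵)·D = 9x⁷ + 15x⁶ + 24x⁵. Remainder: 24x⁶ + 22x⁵ + 19x⁴ − 73x³ − 31x² + 15x + 26.
Step 2: lead(24x⁶ + 22x⁵ + 19x⁴ − 73x³ − 31x² + 15x + 26) ÷ lead(D) = 24x⁶ ÷ −3x² = −8x⁴. Subtract (−8x⁴)·D = 24x⁶ + 40x⁵ + 64x⁴. Remainder: −18x⁵ − 45x⁴ − 73x³ − 31x² + 15x + 26.
Step 3: lead(−18x⁵ − 45x⁴ − 73x³ − 31x² + 15x + 26) ÷ lead(D) = −18x⁵ ÷ −3x² = 6x³. Subtract (6x³)·D = −18x⁵ − 30x⁴ − 48x³. Remainder: −15x⁴ − 25x³ − 31x² + 15x + 26.
Step 4: lead(−15x⁴ − 25x³ − 31x² + 15x + 26) ÷ lead(D) = −15x⁴ ÷ −3x² = 5x². Subtract (5x²)·D = −15x⁴ − 25x³ − 40x². Remainder: 9x² + 15x + 26.
Step 5: lead(9x² + 15x + 26) ÷ lead(D) = 9x² ÷ −3x² = −3. Subtract (−3)·D = 9x² + 15x + 24. Remainder: 2.

Q(x) = −3x⁵ − 8x⁴ + 6x³ + 5x² − 3; R(x) = 2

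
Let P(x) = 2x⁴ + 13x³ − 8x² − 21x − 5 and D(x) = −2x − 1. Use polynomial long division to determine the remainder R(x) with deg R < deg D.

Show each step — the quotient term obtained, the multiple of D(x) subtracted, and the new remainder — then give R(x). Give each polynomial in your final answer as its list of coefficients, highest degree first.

R = [2]

Step 1: lead(2x⁴ + 13x³ − 8x² − 21x − 5) ÷ lead(D) = 2x⁴ ÷ −2x = −x³. Subtract (−x³)·D = 2x⁴ + x³. Remainder: 12x³ − 8x² − 21x − 5.
Step 2: lead(12x³ − 8x² − 21x − 5) ÷ lead(D) = 12x³ ÷ −2x = −6x². Subtract (−6x²)·D = 12x³ + 6x². Remainder: −14x² − 21x − 5.
Step 3: lead(−14x² − 21x − 5) ÷ lead(D) = −14x² ÷ −2x = 7x. Subtract (7x)·D = −14x² − 7x. Remainder: −14x − 5.
Step 4: lead(−14x − 5) ÷ lead(D) = −14x ÷ −2x = 7. Subtract (7)·D = −14x − 7. Remainder: 2.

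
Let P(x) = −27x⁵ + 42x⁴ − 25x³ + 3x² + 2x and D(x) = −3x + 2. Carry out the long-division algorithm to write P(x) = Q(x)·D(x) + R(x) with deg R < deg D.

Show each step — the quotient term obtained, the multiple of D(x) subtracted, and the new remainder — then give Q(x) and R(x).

Q(x) = 9x⁴ − 8x³ + 3x² + x; R(x) = 0

Step 1: lead(−27x⁵ + 42x⁴ − 25x³ + 3x² + 2x) ÷ lead(D) = −27x⁵ ÷ −3x = 9x⁴. Subtract (9x⁴)·D = −27x⁵ + 18x⁴. Remainder: 24x⁴ − 25x³ + 3x² + 2x.
Step 2: lead(24x⁴ − 25x³ + 3x² + 2x) ÷ lead(D) = 24x⁴ ÷ −3x = −8x³. Subtract (−8x³)·D = 24x⁴ − 16x³. Remainder: −9x³ + 3x² + 2x.
Step 3: lead(−9x³ + 3x² + 2x) ÷ lead(D) = −9x³ ÷ −3x = 3x². Subtract (3x²)·D = −9x³ + 6x². Remainder: −3x² + 2x.
Step 4: lead(−3x² + 2x) ÷ lead(D) = −3x² ÷ −3x = x. Subtract (x)·D = −3x² + 2x. Remainder: 0.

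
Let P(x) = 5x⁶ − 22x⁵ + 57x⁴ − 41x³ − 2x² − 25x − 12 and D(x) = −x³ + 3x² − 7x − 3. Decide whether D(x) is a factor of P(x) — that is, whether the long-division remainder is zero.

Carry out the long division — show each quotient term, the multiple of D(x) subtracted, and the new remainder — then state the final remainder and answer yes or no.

R(x) = 0, so D(x) is a factor of P(x). yes

Step 1: lead(5x⁶ − 22x⁵ + 57x⁴ − 41x³ − 2x² − 25x − 12) ÷ lead(D) = 5x⁶ ÷ −x³ = −5x³. Subtract (−5x³)·D = 5x⁶ − 15x⁵ + 35x⁴ + 15x³. Remainder: −7x⁵ + 22x⁴ − 56x³ − 2x² − 25x − 12.
Step 2: lead(−7x⁵ + 22x⁴ − 56x³ − 2x² − 25x − 12) ÷ lead(D) = −7x⁵ ÷ −x³ = 7x². Subtract (7x²)·D = −7x⁵ + 21x⁴ − 49x³ − 21x². Remainder: x⁴ − 7x³ + 19x² − 25x − 12.
Step 3: lead(x⁴ − 7x³ + 19x² − 25x − 12) ÷ lead(D) = x⁴ ÷ −x³ = −x. Subtract (−x)·D = x⁴ − 3x³ + 7x² + 3x. Remainder: −4x³ + 12x² − 28x − 12.
Step 4: lead(−4x³ + 12x² − 28x − 12) ÷ lead(D) = −4x³ ÷ −x³ = 4. Subtract (4)·D = −4x³ + 12x² − 28x − 12. Remainder: 0.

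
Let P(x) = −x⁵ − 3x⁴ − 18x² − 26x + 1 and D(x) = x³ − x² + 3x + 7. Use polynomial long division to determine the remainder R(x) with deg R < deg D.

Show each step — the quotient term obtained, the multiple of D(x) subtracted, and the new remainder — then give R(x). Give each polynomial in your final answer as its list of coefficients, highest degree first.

Step 1: lead(−x⁵ − 3x⁴ − 18x² − 26x + 1) ÷ lead(D) = −x⁵ ÷ x³ = −x². Subtract (−x²)·D = −x⁵ + x⁴ − 3x³ − 7x². Remainder: −4x⁴ + 3x³ − 11x² − 26x + 1.
Step 2: lead(−4x⁴ + 3x³ − 11x² − 26x + 1) ÷ lead(D) = −4x⁴ ÷ x³ = −4x. Subtract (−4x)·D = −4x⁴ + 4x³ − 12x² − 28x. Remainder: −x³ + x² + 2x + 1.
Step 3: lead(−x³ + x² + 2x + 1) ÷ lead(D) = −x³ ÷ x³ = −1. Subtract (−1)·D = −x³ + x² − 3x − 7. Remainder: 5x + 8.

R = [5, 8]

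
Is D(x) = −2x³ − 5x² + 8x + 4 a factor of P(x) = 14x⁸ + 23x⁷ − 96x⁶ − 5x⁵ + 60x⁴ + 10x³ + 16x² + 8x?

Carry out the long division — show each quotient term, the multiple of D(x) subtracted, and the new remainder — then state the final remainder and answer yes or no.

Step 1: lead(14x⁸ + 23x⁷ − 96x⁶ − 5x⁵ + 60x⁴ + 10x³ + 16x² + 8x) ÷ lead(D) = 14x⁸ ÷ −2x³ = −7x⁵. Subtract (−7x⁵)·D = 14x⁸ + 35x⁷ − 56x⁶ − 28x⁵. Remainder: −12x⁷ − 40x⁶ + 23x⁵ + 60x⁴ + 10x³ + 16x² + 8x.
Step 2: lead(−12x⁷ − 40x⁶ + 23x⁵ + 60x⁴ + 10x³ + 16x² + 8x) ÷ lead(D) = −12x⁷ ÷ −2x³ = 6x⁴. Subtract (6x⁴)·D = −12x⁷ − 30x⁶ + 48x⁵ + 24x⁴. Remainder: −10x⁶ − 25x⁵ + 36x⁴ + 10x³ + 16x² + 8x.
Step 3: lead(−10x⁶ − 25x⁵ + 36x⁴ + 10x³ + 16x² + 8x) ÷ lead(D) = −10x⁶ ÷ −2x³ = 5x³. Subtract (5x³)·D = −10x⁶ − 25x⁵ + 40x⁴ + 20x³. Remainder: −4x⁴ − 10x³ + 16x² + 8x.
Step 4: lead(−4x⁴ − 10x³ + 16x² + 8x) ÷ lead(D) = −4x⁴ ÷ −2x³ = 2x. Subtract (2x)·D = −4x⁴ − 10x³ + 16x² + 8x. Remainder: 0.

R(x) = 0, so D(x) is a factor of P(x). yes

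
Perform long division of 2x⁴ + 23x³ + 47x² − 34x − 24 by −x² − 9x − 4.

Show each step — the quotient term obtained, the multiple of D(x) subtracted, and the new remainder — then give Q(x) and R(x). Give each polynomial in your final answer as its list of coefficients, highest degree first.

Step 1: lead(2x⁴ + 23x³ + 47x² − 34x − 24) ÷ lead(D) = 2x⁴ ÷ −x² = −2x². Subtract (−2x²)·D = 2x⁴ + 18x³ + 8x². Remainder: 5x³ + 39x² − 34x − 24.
Step 2: lead(5x³ + 39x² − 34x − 24) ÷ lead(D) = 5x³ ÷ −x² = −5x. Subtract (−5x)·D = 5x³ + 45x² + 20x. Remainder: −6x² − 54x − 24.
Step 3: lead(−6x² − 54x − 24) ÷ lead(D) = −6x² ÷ −x² = 6. Subtract (6)·D = −6x² − 54x − 24. Remainder: 0.

Q = [-2, -5, 6]; R = [0]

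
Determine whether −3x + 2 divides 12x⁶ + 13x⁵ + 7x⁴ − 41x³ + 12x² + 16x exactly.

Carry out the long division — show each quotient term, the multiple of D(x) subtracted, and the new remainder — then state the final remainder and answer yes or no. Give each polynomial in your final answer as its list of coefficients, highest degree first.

R = [8], so D(x) is not a factor of P(x). no

Step 1: lead(12x⁶ + 13x⁵ + 7x⁴ − 41x³ + 12x² + 16x) ÷ lead(D) = 12x⁶ ÷ −3x = −4x⁵. Subtract (−4x⁵)·D = 12x⁶ − 8x⁵. Remainder: 21x⁵ + 7x⁴ − 41x³ + 12x² + 16x.
Step 2: lead(21x⁵ + 7x⁴ − 41x³ + 12x² + 16x) ÷ lead(D) = 21x⁵ ÷ −3x = −7x⁴. Subtract (−7x⁴)·D = 21x⁵ − 14x⁴. Remainder: 21x⁴ − 41x³ + 12x² + 16x.
Step 3: lead(21x⁴ − 41x³ + 12x² + 16x) ÷ lead(D) = 21x⁴ ÷ −3x = −7x³. Subtract (−7x³)·D = 21x⁴ − 14x³. Remainder: −27x³ + 12x² + 16x.
Step 4: lead(−27x³ + 12x² + 16x) ÷ lead(D) = −27x³ ÷ −3x = 9x². Subtract (9x²)·D = −27x³ + 18x². Remainder: −6x² + 16x.
Step 5: lead(−6x² + 16x) ÷ lead(D) = −6x² ÷ −3x = 2x. Subtract (2x)·D = −6x² + 4x. Remainder: 12x.
Step 6: lead(12x) ÷ lead(D) = 12x ÷ −3x = −4. Subtract (−4)·D = 12x − 8. Remainder: 8.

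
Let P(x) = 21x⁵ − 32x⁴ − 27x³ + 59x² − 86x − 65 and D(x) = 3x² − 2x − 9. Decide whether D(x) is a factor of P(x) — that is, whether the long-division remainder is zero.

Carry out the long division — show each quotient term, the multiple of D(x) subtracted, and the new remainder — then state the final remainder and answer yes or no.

Step 1: lead(21x⁵ − 32x⁴ − 27x³ + 59x² − 86x − 65) ÷ lead(D) = 21x⁵ ÷ 3x² = 7x³. Subtract (7x³)·D = 21x⁵ − 14x⁴ − 63x³. Remainder: −18x⁴ + 36x³ + 59x² − 86x − 65.
Step 2: lead(−18x⁴ + 36x³ + 59x² − 86x − 65) ÷ lead(D) = −18x⁴ ÷ 3x² = −6x². Subtract (−6x²)·D = −18x⁴ + 12x³ + 54x². Remainder: 24x³ + 5x² − 86x − 65.
Step 3: lead(24x³ + 5x² − 86x − 65) ÷ lead(D) = 24x³ ÷ 3x² = 8x. Subtract (8x)·D = 24x³ − 16x² − 72x. Remainder: 21x² − 14x − 65.
Step 4: lead(21x² − 14x − 65) ÷ lead(D) = 21x² ÷ 3x² = 7. Subtract (7)·D = 21x² − 14x − 63. Remainder: −2.

R(x) = −2, so D(x) is not a factor of P(x). no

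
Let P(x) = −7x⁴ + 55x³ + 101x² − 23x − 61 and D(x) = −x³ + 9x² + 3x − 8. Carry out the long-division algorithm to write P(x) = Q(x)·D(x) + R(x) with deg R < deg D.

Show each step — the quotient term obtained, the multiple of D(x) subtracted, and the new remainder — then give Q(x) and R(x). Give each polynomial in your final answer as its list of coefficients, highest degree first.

Step 1: lead(−7x⁴ + 55x³ + 101x² − 23x − 61) ÷ lead(D) = −7x⁴ ÷ −x³ = 7x. Subtract (7x)·D = −7x⁴ + 63x³ + 21x² − 56x. Remainder: −8x³ + 80x² + 33x − 61.
Step 2: lead(−8x³ + 80x² + 33x − 61) ÷ lead(D) = −8x³ ÷ −x³ = 8. Subtract (8)·D = −8x³ + 72x² + 24x − 64. Remainder: 8x² + 9x + 3.

Q = [7, 8]; R = [8, 9, 3]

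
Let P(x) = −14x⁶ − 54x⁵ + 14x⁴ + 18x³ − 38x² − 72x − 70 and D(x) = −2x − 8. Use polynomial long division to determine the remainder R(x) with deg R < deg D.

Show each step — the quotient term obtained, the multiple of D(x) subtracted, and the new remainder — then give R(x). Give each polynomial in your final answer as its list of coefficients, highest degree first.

Step 1: lead(−14x⁶ − 54x⁵ + 14x⁴ + 18x³ − 38x² − 72x − 70) ÷ lead(D) = −14x⁶ ÷ −2x = 7x⁵. Subtract (7x⁵)·D = −14x⁶ − 56x⁵. Remainder: 2x⁵ + 14x⁴ + 18x³ − 38x² − 72x − 70.
Step 2: lead(2x⁵ + 14x⁴ + 18x³ − 38x² − 72x − 70) ÷ lead(D) = 2x⁵ ÷ −2x = −x⁴. Subtract (−x⁴)·D = 2x⁵ + 8x⁴. Remainder: 6x⁴ + 18x³ − 38x² − 72x − 70.
Step 3: lead(6x⁴ + 18x³ − 38x² − 72x − 70) ÷ lead(D) = 6x⁴ ÷ −2x = −3x³. Subtract (−3x³)·D = 6x⁴ + 24x³. Remainder: −6x³ − 38x² − 72x − 70.
Step 4: lead(−6x³ − 38x² − 72x − 70) ÷ lead(D) = −6x³ ÷ −2x = 3x². Subtract (3x²)·D = −6x³ − 24x². Remainder: −14x² − 72x − 70.
Step 5: lead(−14x² − 72x − 70) ÷ lead(D) = −14x² ÷ −2x = 7x. Subtract (7x)·D = −14x² − 56x. Remainder: −16x − 70.
Step 6: lead(−16x − 70) ÷ lead(D) = −16x ÷ −2x = 8. Subtract (8)·D = −16x − 64. Remainder: −6.

R = [-6]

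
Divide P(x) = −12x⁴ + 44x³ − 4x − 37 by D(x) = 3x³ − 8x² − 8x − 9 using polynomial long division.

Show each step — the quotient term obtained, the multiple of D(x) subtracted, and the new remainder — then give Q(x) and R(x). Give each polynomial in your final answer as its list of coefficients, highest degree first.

Q = [-4, 4]; R = [-8, -1]

Step 1: lead(−12x⁴ + 44x³ − 4x − 37) ÷ lead(D) = −12x⁴ ÷ 3x³ = −4x. Subtract (−4x)·D = −12x⁴ + 32x³ + 32x² + 36x. Remainder: 12x³ − 32x² − 40x − 37.
Step 2: lead(12x³ − 32x² − 40x − 37) ÷ lead(D) = 12x³ ÷ 3x³ = 4. Subtract (4)·D = 12x³ − 32x² − 32x − 36. Remainder: −8x − 1.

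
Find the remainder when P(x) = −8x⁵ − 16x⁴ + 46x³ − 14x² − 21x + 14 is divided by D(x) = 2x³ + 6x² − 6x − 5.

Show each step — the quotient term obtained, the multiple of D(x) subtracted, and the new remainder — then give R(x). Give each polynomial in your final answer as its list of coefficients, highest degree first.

Step 1: lead(−8x⁵ − 16x⁴ + 46x³ − 14x² − 21x + 14) ÷ lead(D) = −8x⁵ ÷ 2x³ = −4x². Subtract (−4x²)·D = −8x⁵ − 24x⁴ + 24x³ + 20x². Remainder: 8x⁴ + 22x³ − 34x² − 21x + 14.
Step 2: lead(8x⁴ + 22x³ − 34x² − 21x + 14) ÷ lead(D) = 8x⁴ ÷ 2x³ = 4x. Subtract (4x)·D = 8x⁴ + 24x³ − 24x² − 20x. Remainder: −2x³ − 10x² − x + 14.
Step 3: lead(−2x³ − 10x² − x + 14) ÷ lead(D) = −2x³ ÷ 2x³ = −1. Subtract (−1)·D = −2x³ − 6x² + 6x + 5. Remainder: −4x² − 7x + 9.

R = [-4, -7, 9]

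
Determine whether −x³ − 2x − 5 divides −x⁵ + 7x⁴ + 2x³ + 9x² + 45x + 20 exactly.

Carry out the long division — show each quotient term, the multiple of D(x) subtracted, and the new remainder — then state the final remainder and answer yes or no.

R(x) = 2x, so D(x) is not a factor of P(x). no

Step 1: lead(−x⁵ + 7x⁴ + 2x³ + 9x² + 45x + 20) ÷ lead(D) = −x⁵ ÷ −x³ = x². Subtract (x²)·D = −x⁵ − 2x³ − 5x². Remainder: 7x⁴ + 4x³ + 14x² + 45x + 20.
Step 2: lead(7x⁴ + 4x³ + 14x² + 45x + 20) ÷ lead(D) = 7x⁴ ÷ −x³ = −7x. Subtract (−7x)·D = 7x⁴ + 14x² + 35x. Remainder: 4x³ + 10x + 20.
Step 3: lead(4x³ + 10x + 20) ÷ lead(D) = 4x³ ÷ −x³ = −4. Subtract (−4)·D = 4x³ + 8x + 20. Remainder: 2x.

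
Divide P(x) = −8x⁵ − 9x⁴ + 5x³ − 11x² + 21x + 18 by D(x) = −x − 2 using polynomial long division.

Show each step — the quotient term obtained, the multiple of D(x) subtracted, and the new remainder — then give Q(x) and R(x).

Step 1: lead(−8x⁵ − 9x⁴ + 5x³ − 11x² + 21x + 18) ÷ lead(D) = −8x⁵ ÷ −x = 8x⁴. Subtract (8x⁴)·D = −8x⁵ − 16x⁴. Remainder: 7x⁴ + 5x³ − 11x² + 21x + 18.
Step 2: lead(7x⁴ + 5x³ − 11x² + 21x + 18) ÷ lead(D) = 7x⁴ ÷ −x = −7x³. Subtract (−7x³)·D = 7x⁴ + 14x³. Remainder: −9x³ − 11x² + 21x + 18.
Step 3: lead(−9x³ − 11x² + 21x + 18) ÷ lead(D) = −9x³ ÷ −x = 9x². Subtract (9x²)·D = −9x³ − 18x². Remainder: 7x² + 21x + 18.
Step 4: lead(7x² + 21x + 18) ÷ lead(D) = 7x² ÷ −x = −7x. Subtract (−7x)·D = 7x² + 14x. Remainder: 7x + 18.
Step 5: lead(7x + 18) ÷ lead(D) = 7x ÷ −x = −7. Subtract (−7)·D = 7x + 14. Remainder: 4.

Q(x) = 8x⁴ − 7x³ + 9x² − 7x − 7; R(x) = 4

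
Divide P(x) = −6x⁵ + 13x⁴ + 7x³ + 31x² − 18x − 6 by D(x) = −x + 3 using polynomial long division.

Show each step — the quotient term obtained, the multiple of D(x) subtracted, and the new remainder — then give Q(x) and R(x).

Step 1: lead(−6x⁵ + 13x⁴ + 7x³ + 31x² − 18x − 6) ÷ lead(D) = −6x⁵ ÷ −x = 6x⁴. Subtract (6x⁴)·D = −6x⁵ + 18x⁴. Remainder: −5x⁴ + 7x³ + 31x² − 18x − 6.
Step 2: lead(−5x⁴ + 7x³ + 31x² − 18x − 6) ÷ lead(D) = −5x⁴ ÷ −x = 5x³. Subtract (5x³)·D = −5x⁴ + 15x³. Remainder: −8x³ + 31x² − 18x − 6.
Step 3: lead(−8x³ + 31x² − 18x − 6) ÷ lead(D) = −8x³ ÷ −x = 8x². Subtract (8x²)·D = −8x³ + 24x². Remainder: 7x² − 18x − 6.
Step 4: lead(7x² − 18x − 6) ÷ lead(D) = 7x² ÷ −x = −7x. Subtract (−7x)·D = 7x² − 21x. Remainder: 3x − 6.
Step 5: lead(3x − 6) ÷ lead(D) = 3x ÷ −x = −3. Subtract (−3)·D = 3x − 9. Remainder: 3.

Q(x) = 6x⁴ + 5x³ + 8x² − 7x − 3; R(x) = 3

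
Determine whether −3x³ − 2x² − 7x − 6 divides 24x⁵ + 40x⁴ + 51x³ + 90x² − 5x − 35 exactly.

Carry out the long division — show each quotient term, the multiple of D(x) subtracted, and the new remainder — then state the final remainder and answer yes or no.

R(x) = −4x + 7, so D(x) is not a factor of P(x). no

Step 1: lead(24x⁵ + 40x⁴ + 51x³ + 90x² − 5x − 35) ÷ lead(D) = 24x⁵ ÷ −3x³ = −8x². Subtract (−8x²)·D = 24x⁵ + 16x⁴ + 56x³ + 48x². Remainder: 24x⁴ − 5x³ + 42x² − 5x − 35.
Step 2: lead(24x⁴ − 5x³ + 42x² − 5x − 35) ÷ lead(D) = 24x⁴ ÷ −3x³ = −8x. Subtract (−8x)·D = 24x⁴ + 16x³ + 56x² + 48x. Remainder: −21x³ − 14x² − 53x − 35.
Step 3: lead(−21x³ − 14x² − 53x − 35) ÷ lead(D) = −21x³ ÷ −3x³ = 7. Subtract (7)·D = −21x³ − 14x² − 49x − 42. Remainder: −4x + 7.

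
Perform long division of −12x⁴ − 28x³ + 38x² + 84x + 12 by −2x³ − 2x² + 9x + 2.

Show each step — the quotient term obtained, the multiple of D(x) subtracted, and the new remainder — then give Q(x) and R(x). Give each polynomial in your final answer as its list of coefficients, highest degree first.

Q = [6, 8]; R = [-4]

Step 1: lead(−12x⁴ − 28x³ + 38x² + 84x + 12) ÷ lead(D) = −12x⁴ ÷ −2x³ = 6x. Subtract (6x)·D = −12x⁴ − 12x³ + 54x² + 12x. Remainder: −16x³ − 16x² + 72x + 12.
Step 2: lead(−16x³ − 16x² + 72x + 12) ÷ lead(D) = −16x³ ÷ −2x³ = 8. Subtract (8)·D = −16x³ − 16x² + 72x + 16. Remainder: −4.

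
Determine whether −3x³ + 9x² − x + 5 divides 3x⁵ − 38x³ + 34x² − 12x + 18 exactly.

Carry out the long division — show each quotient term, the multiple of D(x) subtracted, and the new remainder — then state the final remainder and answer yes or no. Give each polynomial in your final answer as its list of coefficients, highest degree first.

R = [7, -2], so D(x) is not a factor of P(x). no

Step 1: lead(3x⁵ − 38x³ + 34x² − 12x + 18) ÷ lead(D) = 3x⁵ ÷ −3x³ = −x². Subtract (−x²)·D = 3x⁵ − 9x⁴ + x³ − 5x². Remainder: 9x⁴ − 39x³ + 39x² − 12x + 18.
Step 2: lead(9x⁴ − 39x³ + 39x² − 12x + 18) ÷ lead(D) = 9x⁴ ÷ −3x³ = −3x. Subtract (−3x)·D = 9x⁴ − 27x³ + 3x² − 15x. Remainder: −12x³ + 36x² + 3x + 18.
Step 3: lead(−12x³ + 36x² + 3x + 18) ÷ lead(D) = −12x³ ÷ −3x³ = 4. Subtract (4)·D = −12x³ + 36x² − 4x + 20. Remainder: 7x − 2.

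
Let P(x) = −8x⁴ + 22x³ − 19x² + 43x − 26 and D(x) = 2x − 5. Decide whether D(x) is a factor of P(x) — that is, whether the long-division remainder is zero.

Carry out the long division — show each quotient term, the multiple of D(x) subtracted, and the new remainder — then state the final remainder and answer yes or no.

Step 1: lead(−8x⁴ + 22x³ − 19x² + 43x − 26) ÷ lead(D) = −8x⁴ ÷ 2x = −4x³. Subtract (−4x³)·D = −8x⁴ + 20x³. Remainder: 2x³ − 19x² + 43x − 26.
Step 2: lead(2x³ − 19x² + 43x − 26) ÷ lead(D) = 2x³ ÷ 2x = x². Subtract (x²)·D = 2x³ − 5x². Remainder: −14x² + 43x − 26.
Step 3: lead(−14x² + 43x − 26) ÷ lead(D) = −14x² ÷ 2x = −7x. Subtract (−7x)·D = −14x² + 35x. Remainder: 8x − 26.
Step 4: lead(8x − 26) ÷ lead(D) = 8x ÷ 2x = 4. Subtract (4)·D = 8x − 20. Remainder: −6.

R(x) = −6, so D(x) is not a factor of P(x). no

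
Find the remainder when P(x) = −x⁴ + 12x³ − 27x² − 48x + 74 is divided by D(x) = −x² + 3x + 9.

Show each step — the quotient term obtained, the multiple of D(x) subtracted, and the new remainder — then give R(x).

R(x) = 6x − 7

Step 1: lead(−x⁴ + 12x³ − 27x² − 48x + 74) ÷ lead(D) = −x⁴ ÷ −x² = x². Subtract (x²)·D = −x⁴ + 3x³ + 9x². Remainder: 9x³ − 36x² − 48x + 74.
Step 2: lead(9x³ − 36x² − 48x + 74) ÷ lead(D) = 9x³ ÷ −x² = −9x. Subtract (−9x)·D = 9x³ − 27x² − 81x. Remainder: −9x² + 33x + 74.
Step 3: lead(−9x² + 33x + 74) ÷ lead(D) = −9x² ÷ −x² = 9. Subtract (9)·D = −9x² + 27x + 81. Remainder: 6x − 7.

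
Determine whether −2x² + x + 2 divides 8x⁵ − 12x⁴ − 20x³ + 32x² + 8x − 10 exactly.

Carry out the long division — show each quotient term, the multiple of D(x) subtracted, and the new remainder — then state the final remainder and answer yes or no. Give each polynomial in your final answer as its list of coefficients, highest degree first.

R = [6], so D(x) is not a factor of P(x). no

Step 1: lead(8x⁵ − 12x⁴ − 20x³ + 32x² + 8x − 10) ÷ lead(D) = 8x⁵ ÷ −2x² = −4x³. Subtract (−4x³)·D = 8x⁵ − 4x⁴ − 8x³. Remainder: −8x⁴ − 12x³ + 32x² + 8x − 10.
Step 2: lead(−8x⁴ − 12x³ + 32x² + 8x − 10) ÷ lead(D) = −8x⁴ ÷ −2x² = 4x². Subtract (4x²)·D = −8x⁴ + 4x³ + 8x². Remainder: −16x³ + 24x² + 8x − 10.
Step 3: lead(−16x³ + 24x² + 8x − 10) ÷ lead(D) = −16x³ ÷ −2x² = 8x. Subtract (8x)·D = −16x³ + 8x² + 16x. Remainder: 16x² − 8x − 10.
Step 4: lead(16x² − 8x − 10) ÷ lead(D) = 16x² ÷ −2x² = −8. Subtract (−8)·D = 16x² − 8x − 16. Remainder: 6.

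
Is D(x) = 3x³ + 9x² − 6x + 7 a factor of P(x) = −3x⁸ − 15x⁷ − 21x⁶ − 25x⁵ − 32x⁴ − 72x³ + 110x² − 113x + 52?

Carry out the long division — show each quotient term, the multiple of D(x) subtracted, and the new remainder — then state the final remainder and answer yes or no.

Step 1: lead(−3x⁸ − 15x⁷ − 21x⁶ − 25x⁵ − 32x⁴ − 72x³ + 110x² − 113x + 52) ÷ lead(D) = −3x⁸ ÷ 3x³ = −x⁵. Subtract (−x⁵)·D = −3x⁸ − 9x⁷ + 6x⁶ − 7x⁵. Remainder: −6x⁷ − 27x⁶ − 18x⁵ − 32x⁴ − 72x³ + 110x² − 113x + 52.
Step 2: lead(−6x⁷ − 27x⁶ − 18x⁵ − 32x⁴ − 72x³ + 110x² − 113x + 52) ÷ lead(D) = −6x⁷ ÷ 3x³ = −2x⁴. Subtract (−2x⁴)·D = −6x⁷ − 18x⁶ + 12x⁵ − 14x⁴. Remainder: −9x⁶ − 30x⁵ − 18x⁴ − 72x³ + 110x² − 113x + 52.
Step 3: lead(−9x⁶ − 30x⁵ − 18x⁴ − 72x³ + 110x² − 113x + 52) ÷ lead(D) = −9x⁶ ÷ 3x³ = −3x³. Subtract (−3x³)·D = −9x⁶ − 27x⁵ + 18x⁴ − 21x³. Remainder: −3x⁵ − 36x⁴ − 51x³ + 110x² − 113x + 52.
Step 4: lead(−3x⁵ − 36x⁴ − 51x³ + 110x² − 113x + 52) ÷ lead(D) = −3x⁵ ÷ 3x³ = −x². Subtract (−x²)·D = −3x⁵ − 9x⁴ + 6x³ − 7x². Remainder: −27x⁴ − 57x³ + 117x² − 113x + 52.
Step 5: lead(−27x⁴ − 57x³ + 117x² − 113x + 52) ÷ lead(D) = −27x⁴ ÷ 3x³ = −9x. Subtract (−9x)·D = −27x⁴ − 81x³ + 54x² − 63x. Remainder: 24x³ + 63x² − 50x + 52.
Step 6: lead(24x³ + 63x² − 50x + 52) ÷ lead(D) = 24x³ ÷ 3x³ = 8. Subtract (8)·D = 24x³ + 72x² − 48x + 56. Remainder: −9x² − 2x − 4.

R(x) = −9x² − 2x − 4, so D(x) is not a factor of P(x). no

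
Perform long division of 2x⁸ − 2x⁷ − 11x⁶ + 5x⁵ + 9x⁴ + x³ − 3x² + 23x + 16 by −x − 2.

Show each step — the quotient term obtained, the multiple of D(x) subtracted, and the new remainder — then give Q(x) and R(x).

Step 1: lead(2x⁸ − 2x⁷ − 11x⁶ + 5x⁵ + 9x⁴ + x³ − 3x² + 23x + 16) ÷ lead(D) = 2x⁸ ÷ −x = −2x⁷. Subtract (−2x⁷)·D = 2x⁸ + 4x⁷. Remainder: −6x⁷ − 11x⁶ + 5x⁵ + 9x⁴ + x³ − 3x² + 23x + 16.
Step 2: lead(−6x⁷ − 11x⁶ + 5x⁵ + 9x⁴ + x³ − 3x² + 23x + 16) ÷ lead(D) = −6x⁷ ÷ −x = 6x⁶. Subtract (6x⁶)·D = −6x⁷ − 12x⁶. Remainder: x⁶ + 5x⁵ + 9x⁴ + x³ − 3x² + 23x + 16.
Step 3: lead(x⁶ + 5x⁵ + 9x⁴ + x³ − 3x² + 23x + 16) ÷ lead(D) = x⁶ ÷ −x = −x⁵. Subtract (−x⁵)·D = x⁶ + 2x⁵. Remainder: 3x⁵ + 9x⁴ + x³ − 3x² + 23x + 16.
Step 4: lead(3x⁵ + 9x⁴ + x³ − 3x² + 23x + 16) ÷ lead(D) = 3x⁵ ÷ −x = −3x⁴. Subtract (−3x⁴)·D = 3x⁵ + 6x⁴. Remainder: 3x⁴ + x³ − 3x² + 23x + 16.
Step 5: lead(3x⁴ + x³ − 3x² + 23x + 16) ÷ lead(D) = 3x⁴ ÷ −x = −3x³. Subtract (−3x³)·D = 3x⁴ + 6x³. Remainder: −5x³ − 3x² + 23x + 16.
Step 6: lead(−5x³ − 3x² + 23x + 16) ÷ lead(D) = −5x³ ÷ −x = 5x². Subtract (5x²)·D = −5x³ − 10x². Remainder: 7x² + 23x + 16.
Step 7: lead(7x² + 23x + 16) ÷ lead(D) = 7x² ÷ −x = −7x. Subtract (−7x)·D = 7x² + 14x. Remainder: 9x + 16.
Step 8: lead(9x + 16) ÷ lead(D) = 9x ÷ −x = −9. Subtract (−9)·D = 9x + 18. Remainder: −2.

Q(x) = −2x⁷ + 6x⁶ − x⁵ − 3x⁴ − 3x³ + 5x² − 7x − 9; R(x) = −2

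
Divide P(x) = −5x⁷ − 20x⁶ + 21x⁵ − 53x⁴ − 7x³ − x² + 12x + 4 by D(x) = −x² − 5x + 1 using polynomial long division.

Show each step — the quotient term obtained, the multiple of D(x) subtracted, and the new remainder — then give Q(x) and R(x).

Step 1: lead(−5x⁷ − 20x⁶ + 21x⁵ − 53x⁴ − 7x³ − x² + 12x + 4) ÷ lead(D) = −5x⁷ ÷ −x² = 5x⁵. Subtract (5x⁵)·D = −5x⁷ − 25x⁶ + 5x⁵. Remainder: 5x⁶ + 16x⁵ − 53x⁴ − 7x³ − x² + 12x + 4.
Step 2: lead(5x⁶ + 16x⁵ − 53x⁴ − 7x³ − x² + 12x + 4) ÷ lead(D) = 5x⁶ ÷ −x² = −5x⁴. Subtract (−5x⁴)·D = 5x⁶ + 25x⁵ − 5x⁴. Remainder: −9x⁵ − 48x⁴ − 7x³ − x² + 12x + 4.
Step 3: lead(−9x⁵ − 48x⁴ − 7x³ − x² + 12x + 4) ÷ lead(D) = −9x⁵ ÷ −x² = 9x³. Subtract (9x³)·D = −9x⁵ − 45x⁴ + 9x³. Remainder: −3x⁴ − 16x³ − x² + 12x + 4.
Step 4: lead(−3x⁴ − 16x³ − x² + 12x + 4) ÷ lead(D) = −3x⁴ ÷ −x² = 3x². Subtract (3x²)·D = −3x⁴ − 15x³ + 3x². Remainder: −x³ − 4x² + 12x + 4.
Step 5: lead(−x³ − 4x² + 12x + 4) ÷ lead(D) = −x³ ÷ −x² = x. Subtract (x)·D = −x³ − 5x² + x. Remainder: x² + 11x + 4.
Step 6: lead(x² + 11x + 4) ÷ lead(D) = x² ÷ −x² = −1. Subtract (−1)·D = x² + 5x − 1. Remainder: 6x + 5.

Q(x) = 5x⁵ − 5x⁴ + 9x³ + 3x² + x − 1; R(x) = 6x + 5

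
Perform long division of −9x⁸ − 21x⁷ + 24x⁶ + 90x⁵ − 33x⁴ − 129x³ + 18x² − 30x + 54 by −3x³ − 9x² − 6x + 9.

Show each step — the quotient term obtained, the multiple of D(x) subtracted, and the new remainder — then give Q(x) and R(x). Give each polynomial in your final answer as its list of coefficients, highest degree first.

Q = [3, -2, -8, 7, 0, 5]; R = [9]

Step 1: lead(−9x⁸ − 21x⁷ + 24x⁶ + 90x⁵ − 33x⁴ − 129x³ + 18x² − 30x + 54) ÷ lead(D) = −9x⁸ ÷ −3x³ = 3x⁵. Subtract (3x⁵)·D = −9x⁸ − 27x⁷ − 18x⁶ + 27x⁵. Remainder: 6x⁷ + 42x⁶ + 63x⁵ − 33x⁴ − 129x³ + 18x² − 30x + 54.
Step 2: lead(6x⁷ + 42x⁶ + 63x⁵ − 33x⁴ − 129x³ + 18x² − 30x + 54) ÷ lead(D) = 6x⁷ ÷ −3x³ = −2x⁴. Subtract (−2x⁴)·D = 6x⁷ + 18x⁶ + 12x⁵ − 18x⁴. Remainder: 24x⁶ + 51x⁵ − 15x⁴ − 129x³ + 18x² − 30x + 54.
Step 3: lead(24x⁶ + 51x⁵ − 15x⁴ − 129x³ + 18x² − 30x + 54) ÷ lead(D) = 24x⁶ ÷ −3x³ = −8x³. Subtract (−8x³)·D = 24x⁶ + 72x⁵ + 48x⁴ − 72x³. Remainder: −21x⁵ − 63x⁴ − 57x³ + 18x² − 30x + 54.
Step 4: lead(−21x⁵ − 63x⁴ − 57x³ + 18x² − 30x + 54) ÷ lead(D) = −21x⁵ ÷ −3x³ = 7x². Subtract (7x²)·D = −21x⁵ − 63x⁴ − 42x³ + 63x². Remainder: −15x³ − 45x² − 30x + 54.
Step 5: lead(−15x³ − 45x² − 30x + 54) ÷ lead(D) = −15x³ ÷ −3x³ = 5. Subtract (5)·D = −15x³ − 45x² − 30x + 45. Remainder: 9.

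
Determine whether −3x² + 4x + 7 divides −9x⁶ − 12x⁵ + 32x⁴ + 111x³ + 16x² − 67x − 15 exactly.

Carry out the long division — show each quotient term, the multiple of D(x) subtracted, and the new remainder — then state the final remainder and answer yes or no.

Step 1: lead(−9x⁶ − 12x⁵ + 32x⁴ + 111x³ + 16x² − 67x − 15) ÷ lead(D) = −9x⁶ ÷ −3x² = 3x⁴. Subtract (3x⁴)·D = −9x⁶ + 12x⁵ + 21x⁴. Remainder: −24x⁵ + 11x⁴ + 111x³ + 16x² − 67x − 15.
Step 2: lead(−24x⁵ + 11x⁴ + 111x³ + 16x² − 67x − 15) ÷ lead(D) = −24x⁵ ÷ −3x² = 8x³. Subtract (8x³)·D = −24x⁵ + 32x⁴ + 56x³. Remainder: −21x⁴ + 55x³ + 16x² − 67x − 15.
Step 3: lead(−21x⁴ + 55x³ + 16x² − 67x − 15) ÷ lead(D) = −21x⁴ ÷ −3x² = 7x². Subtract (7x²)·D = −21x⁴ + 28x³ + 49x². Remainder: 27x³ − 33x² − 67x − 15.
Step 4: lead(27x³ − 33x² − 67x − 15) ÷ lead(D) = 27x³ ÷ −3x² = −9x. Subtract (−9x)·D = 27x³ − 36x² − 63x. Remainder: 3x² − 4x − 15.
Step 5: lead(3x² − 4x − 15) ÷ lead(D) = 3x² ÷ −3x² = −1. Subtract (−1)·D = 3x² − 4x − 7. Remainder: −8.

R(x) = −8, so D(x) is not a factor of P(x). no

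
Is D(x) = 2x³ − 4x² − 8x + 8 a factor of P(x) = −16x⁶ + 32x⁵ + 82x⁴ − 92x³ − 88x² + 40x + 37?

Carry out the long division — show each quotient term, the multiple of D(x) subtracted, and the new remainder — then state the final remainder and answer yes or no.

Step 1: lead(−16x⁶ + 32x⁵ + 82x⁴ − 92x³ − 88x² + 40x + 37) ÷ lead(D) = −16x⁶ ÷ 2x³ = −8x³. Subtract (−8x³)·D = −16x⁶ + 32x⁵ + 64x⁴ − 64x³. Remainder: 18x⁴ − 28x³ − 88x² + 40x + 37.
Step 2: lead(18x⁴ − 28x³ − 88x² + 40x + 37) ÷ lead(D) = 18x⁴ ÷ 2x³ = 9x. Subtract (9x)·D = 18x⁴ − 36x³ − 72x² + 72x. Remainder: 8x³ − 16x² − 32x + 37.
Step 3: lead(8x³ − 16x² − 32x + 37) ÷ lead(D) = 8x³ ÷ 2x³ = 4. Subtract (4)·D = 8x³ − 16x² − 32x + 32. Remainder: 5.

R(x) = 5, so D(x) is not a factor of P(x). no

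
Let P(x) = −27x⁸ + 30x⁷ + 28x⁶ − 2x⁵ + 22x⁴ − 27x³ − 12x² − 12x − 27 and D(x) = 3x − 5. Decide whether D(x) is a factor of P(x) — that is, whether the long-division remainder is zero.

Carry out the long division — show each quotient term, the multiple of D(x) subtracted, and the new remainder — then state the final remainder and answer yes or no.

R(x) = 3, so D(x) is not a factor of P(x). no

Step 1: lead(−27x⁸ + 30x⁷ + 28x⁶ − 2x⁵ + 22x⁴ − 27x³ − 12x² − 12x − 27) ÷ lead(D) = −27x⁸ ÷ 3x = −9x⁷. Subtract (−9x⁷)·D = −27x⁸ + 45x⁷. Remainder: −15x⁷ + 28x⁶ − 2x⁵ + 22x⁴ − 27x³ − 12x² − 12x − 27.
Step 2: lead(−15x⁷ + 28x⁶ − 2x⁵ + 22x⁴ − 27x³ − 12x² − 12x − 27) ÷ lead(D) = −15x⁷ ÷ 3x = −5x⁶. Subtract (−5x⁶)·D = −15x⁷ + 25x⁶. Remainder: 3x⁶ − 2x⁵ + 22x⁴ − 27x³ − 12x² − 12x − 27.
Step 3: lead(3x⁶ − 2x⁵ + 22x⁴ − 27x³ − 12x² − 12x − 27) ÷ lead(D) = 3x⁶ ÷ 3x = x⁵. Subtract (x⁵)·D = 3x⁶ − 5x⁵. Remainder: 3x⁵ + 22x⁴ − 27x³ − 12x² − 12x − 27.
Step 4: lead(3x⁵ + 22x⁴ − 27x³ − 12x² − 12x − 27) ÷ lead(D) = 3x⁵ ÷ 3x = x⁴. Subtract (x⁴)·D = 3x⁵ − 5x⁴. Remainder: 27x⁴ − 27x³ − 12x² − 12x − 27.
Step 5: lead(27x⁴ − 27x³ − 12x² − 12x − 27) ÷ lead(D) = 27x⁴ ÷ 3x = 9x³. Subtract (9x³)·D = 27x⁴ − 45x³. Remainder: 18x³ − 12x² − 12x − 27.
Step 6: lead(18x³ − 12x² − 12x − 27) ÷ lead(D) = 18x³ ÷ 3x = 6x². Subtract (6x²)·D = 18x³ − 30x². Remainder: 18x² − 12x − 27.
Step 7: lead(18x² − 12x − 27) ÷ lead(D) = 18x² ÷ 3x = 6x. Subtract (6x)·D = 18x² − 30x. Remainder: 18x − 27.
Step 8: lead(18x − 27) ÷ lead(D) = 18x ÷ 3x = 6. Subtract (6)·D = 18x − 30. Remainder: 3.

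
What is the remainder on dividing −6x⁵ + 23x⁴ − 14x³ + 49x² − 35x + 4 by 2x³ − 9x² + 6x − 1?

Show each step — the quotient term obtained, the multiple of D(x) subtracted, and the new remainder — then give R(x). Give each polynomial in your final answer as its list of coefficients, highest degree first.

Step 1: lead(−6x⁵ + 23x⁴ − 14x³ + 49x² − 35x + 4) ÷ lead(D) = −6x⁵ ÷ 2x³ = −3x². Subtract (−3x²)·D = −6x⁵ + 27x⁴ − 18x³ + 3x². Remainder: −4x⁴ + 4x³ + 46x² − 35x + 4.
Step 2: lead(−4x⁴ + 4x³ + 46x² − 35x + 4) ÷ lead(D) = −4x⁴ ÷ 2x³ = −2x. Subtract (−2x)·D = −4x⁴ + 18x³ − 12x² + 2x. Remainder: −14x³ + 58x² − 37x + 4.
Step 3: lead(−14x³ + 58x² − 37x + 4) ÷ lead(D) = −14x³ ÷ 2x³ = −7. Subtract (−7)·D = −14x³ + 63x² − 42x + 7. Remainder: −5x² + 5x − 3.

R = [-5, 5, -3]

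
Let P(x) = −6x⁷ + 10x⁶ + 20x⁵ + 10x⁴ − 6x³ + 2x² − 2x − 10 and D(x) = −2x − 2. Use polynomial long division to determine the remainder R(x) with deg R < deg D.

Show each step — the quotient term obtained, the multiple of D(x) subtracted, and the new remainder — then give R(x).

R(x) = 6

Step 1: lead(−6x⁷ + 10x⁶ + 20x⁵ + 10x⁴ − 6x³ + 2x² − 2x − 10) ÷ lead(D) = −6x⁷ ÷ −2x = 3x⁶. Subtract (3x⁶)·D = −6x⁷ − 6x⁶. Remainder: 16x⁶ + 20x⁵ + 10x⁴ − 6x³ + 2x² − 2x − 10.
Step 2: lead(16x⁶ + 20x⁵ + 10x⁴ − 6x³ + 2x² − 2x − 10) ÷ lead(D) = 16x⁶ ÷ −2x = −8x⁵. Subtract (−8x⁵)·D = 16x⁶ + 16x⁵. Remainder: 4x⁵ + 10x⁴ − 6x³ + 2x² − 2x − 10.
Step 3: lead(4x⁵ + 10x⁴ − 6x³ + 2x² − 2x − 10) ÷ lead(D) = 4x⁵ ÷ −2x = −2x⁴. Subtract (−2x⁴)·D = 4x⁵ + 4x⁴. Remainder: 6x⁴ − 6x³ + 2x² − 2x − 10.
Step 4: lead(6x⁴ − 6x³ + 2x² − 2x − 10) ÷ lead(D) = 6x⁴ ÷ −2x = −3x³. Subtract (−3x³)·D = 6x⁴ + 6x³. Remainder: −12x³ + 2x² − 2x − 10.
Step 5: lead(−12x³ + 2x² − 2x − 10) ÷ lead(D) = −12x³ ÷ −2x = 6x². Subtract (6x²)·D = −12x³ − 12x². Remainder: 14x² − 2x − 10.
Step 6: lead(14x² − 2x − 10) ÷ lead(D) = 14x² ÷ −2x = −7x. Subtract (−7x)·D = 14x² + 14x. Remainder: −16x − 10.
Step 7: lead(−16x − 10) ÷ lead(D) = −16x ÷ −2x = 8. Subtract (8)·D = −16x − 16. Remainder: 6.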